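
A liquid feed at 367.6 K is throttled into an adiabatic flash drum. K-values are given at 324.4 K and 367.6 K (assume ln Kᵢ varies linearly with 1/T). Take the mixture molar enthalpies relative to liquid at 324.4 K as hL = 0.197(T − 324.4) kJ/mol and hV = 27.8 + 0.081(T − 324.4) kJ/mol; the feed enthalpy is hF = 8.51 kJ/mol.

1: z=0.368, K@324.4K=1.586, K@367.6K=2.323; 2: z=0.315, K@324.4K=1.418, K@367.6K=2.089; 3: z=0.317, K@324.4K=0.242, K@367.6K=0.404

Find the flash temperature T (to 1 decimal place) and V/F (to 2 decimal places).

T = 325.5 K, V/F = 0.30

Adiabatic flash: solve Rachford–Rice at each trial T, then check hF = ψ·hV(T) + (1−ψ)·hL(T).
  T = 324.4 K: K = (1.586, 1.418, 0.242), RR gives ψ = 0.276, H_out = 7.661 kJ/mol
  T = 367.6 K: K = (2.323, 2.089, 0.404), RR gives ψ = 0.884, H_out = 28.652 kJ/mol
  T = 346.0 K: K = (1.942, 1.742, 0.318), RR gives ψ = 0.626, H_out = 20.097 kJ/mol
  T = 335.2 K: K = (1.761, 1.577, 0.279), RR gives ψ = 0.476, H_out = 14.754 kJ/mol
  T = 329.8 K: K = (1.673, 1.497, 0.260), RR gives ψ = 0.385, H_out = 11.517 kJ/mol
  T = 327.1 K: K = (1.629, 1.457, 0.251), RR gives ψ = 0.333, H_out = 9.683 kJ/mol
  T = 325.8 K: K = (1.608, 1.438, 0.247), RR gives ψ = 0.306, H_out = 8.736 kJ/mol
Linear interpolation between T = 324.4 (H_out = 7.661) and T = 325.8 (H_out = 8.736) on hF = 8.51 gives T ≈ 325.5 K, at which ψ = 0.30.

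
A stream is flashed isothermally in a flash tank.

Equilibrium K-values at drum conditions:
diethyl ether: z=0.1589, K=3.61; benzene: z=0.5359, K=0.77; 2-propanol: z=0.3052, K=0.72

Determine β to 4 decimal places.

Material balance + equilibrium reduce to Σ zᵢ(Kᵢ−1)/(1+β(Kᵢ−1)) = 0.
g(0) = ΣzᵢKᵢ − 1 = 0.2060 and g(1) = 1 − Σzᵢ/Kᵢ = -0.1639, so a root lies in (0, 1).
Newton–Raphson from β = 0.53:
  β = 0.5300: g = -0.06670, g' = -0.2603 → β = 0.2738
  β = 0.2738: g = 0.01779, g' = -0.4286 → β = 0.3153
  β = 0.3153: g = 0.00088, g' = -0.3875 → β = 0.3176
Converged at β = 0.3176.

β = 0.3176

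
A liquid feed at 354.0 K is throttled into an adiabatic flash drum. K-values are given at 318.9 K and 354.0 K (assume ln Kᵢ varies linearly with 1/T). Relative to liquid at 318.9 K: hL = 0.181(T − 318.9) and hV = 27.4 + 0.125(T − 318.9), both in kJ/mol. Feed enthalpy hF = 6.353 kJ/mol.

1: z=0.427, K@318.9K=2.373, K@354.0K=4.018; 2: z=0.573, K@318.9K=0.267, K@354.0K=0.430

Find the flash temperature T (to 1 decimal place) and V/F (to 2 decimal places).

Adiabatic flash: solve Rachford–Rice at each trial T, then check hF = ψ·hV(T) + (1−ψ)·hL(T).
  T = 318.9 K: K = (2.373, 0.267), RR gives ψ = 0.165, H_out = 4.527 kJ/mol
  T = 354.0 K: K = (4.018, 0.430), RR gives ψ = 0.559, H_out = 20.578 kJ/mol
  T = 336.4 K: K = (3.128, 0.343), RR gives ψ = 0.381, H_out = 13.221 kJ/mol
  T = 327.6 K: K = (2.732, 0.303), RR gives ψ = 0.282, H_out = 9.169 kJ/mol
  T = 323.2 K: K = (2.547, 0.285), RR gives ψ = 0.226, H_out = 6.928 kJ/mol
  T = 321.0 K: K = (2.457, 0.276), RR gives ψ = 0.196, H_out = 5.730 kJ/mol
Linear interpolation between T = 321.0 (H_out = 5.730) and T = 323.2 (H_out = 6.928) on hF = 6.353 gives T ≈ 322.1 K, at which ψ = 0.21.

T = 322.1 K, V/F = 0.21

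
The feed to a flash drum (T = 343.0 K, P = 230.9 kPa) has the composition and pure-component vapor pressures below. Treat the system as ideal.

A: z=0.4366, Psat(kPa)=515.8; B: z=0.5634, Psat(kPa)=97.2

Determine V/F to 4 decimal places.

V/F = 0.2974

Raoult's law: Kᵢ = Pᵢˢᵃᵗ/P = Pᵢˢᵃᵗ/230.9.
  K_A = 515.8/230.9 = 2.233867, K_B = 97.2/230.9 = 0.420961
Material balance + equilibrium reduce to Σ zᵢ(Kᵢ−1)/(1+V/F(Kᵢ−1)) = 0.
Feasibility: ΣzᵢKᵢ = 1.2125, Σzᵢ/Kᵢ = 1.5338 — both > 1, two phases present.
Binary case is linear: z₁(K₁−1)(1+V/F(K₂−1)) + z₂(K₂−1)(1+V/F(K₁−1)) = 0
⇒ V/F = [z₁(K₁−1)+z₂(K₂−1)] / [−(K₁−1)(K₂−1)] = 0.21248/0.71446 = 0.2974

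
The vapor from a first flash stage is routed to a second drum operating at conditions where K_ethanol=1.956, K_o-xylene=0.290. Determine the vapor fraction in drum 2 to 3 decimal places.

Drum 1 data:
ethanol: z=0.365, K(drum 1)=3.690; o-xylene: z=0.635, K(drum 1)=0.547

V/F (drum 2) = 0.259

Drum 1:
Material balance + equilibrium reduce to Σ zᵢ(Kᵢ−1)/(1+ψ₁(Kᵢ−1)) = 0.
Check two-phase: ΣzᵢKᵢ = 1.694 > 1 and Σzᵢ/Kᵢ = 1.260 > 1, so g(0) = 0.694 > 0 and g(1) = -0.260 < 0.
Binary case is linear: z₁(K₁−1)(1+ψ₁(K₂−1)) + z₂(K₂−1)(1+ψ₁(K₁−1)) = 0
⇒ ψ₁ = [z₁(K₁−1)+z₂(K₂−1)] / [−(K₁−1)(K₂−1)] = 0.6942/1.2186 = 0.570
Drum-1 compositions:
  ethanol: x = 0.144, y = 0.532
  o-xylene: x = 0.856, y = 0.468
Drum-2 feed = drum-1 vapor: z₂ = (0.5318, 0.4682).
Drum 2:
Let ψ₂ = V/F and solve Σ zᵢ(Kᵢ−1)/(1+ψ₂(Kᵢ−1)) = 0.
Feasibility: ΣzᵢKᵢ = 1.176, Σzᵢ/Kᵢ = 1.886 — both > 1, two phases present.
Binary case is linear: z₁(K₁−1)(1+ψ₂(K₂−1)) + z₂(K₂−1)(1+ψ₂(K₁−1)) = 0
⇒ ψ₂ = [z₁(K₁−1)+z₂(K₂−1)] / [−(K₁−1)(K₂−1)] = 0.1760/0.6788 = 0.259
  ethanol: x = 0.426, y = 0.834
  o-xylene: x = 0.574, y = 0.166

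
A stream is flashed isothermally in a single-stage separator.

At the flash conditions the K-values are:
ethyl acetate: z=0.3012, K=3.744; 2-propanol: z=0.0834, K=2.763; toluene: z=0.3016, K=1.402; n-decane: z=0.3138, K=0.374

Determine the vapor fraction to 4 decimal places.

Newton–Raphson from ψ = 0.37:
  ψ = 0.3700: g = 0.34899, g' = -0.8986 → ψ = 0.7584
  ψ = 0.7584: g = 0.05010, g' = -0.7607 → ψ = 0.8242
  ψ = 0.8242: g = -0.00144, g' = -0.8086 → ψ = 0.8225
Converged at ψ = 0.8224.

ψ = 0.8224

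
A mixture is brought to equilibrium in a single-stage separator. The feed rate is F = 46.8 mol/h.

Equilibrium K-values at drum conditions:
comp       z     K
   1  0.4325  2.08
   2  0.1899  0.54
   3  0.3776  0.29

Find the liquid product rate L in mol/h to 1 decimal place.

Material balance + equilibrium reduce to Σ zᵢ(Kᵢ−1)/(1+ψ(Kᵢ−1)) = 0.
Check two-phase: ΣzᵢKᵢ = 1.1117 > 1 and Σzᵢ/Kᵢ = 1.8617 > 1, so g(0) = 0.1117 > 0 and g(1) = -0.8617 < 0.
Newton iteration, ψ⁰ = 0.5:
  ψ = 0.5000: g = -0.22579, g' = -0.7380 → ψ = 0.1941
  ψ = 0.1941: g = -0.02069, g' = -0.6493 → ψ = 0.1622
  ψ = 0.1622: g = 0.00009, g' = -0.6553 → ψ = 0.1623
Converged at ψ = 0.1623.
Then V = ψ·F = 0.1623·46.8 = 7.6 mol/h and L = F − V = 39.2 mol/h.

L = 39.2 mol/h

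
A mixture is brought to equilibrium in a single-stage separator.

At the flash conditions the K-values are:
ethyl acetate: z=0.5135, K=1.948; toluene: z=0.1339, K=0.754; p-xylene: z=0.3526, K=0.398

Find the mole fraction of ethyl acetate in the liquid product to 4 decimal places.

x_ethyl acetate = 0.3535

Material balance + equilibrium reduce to Σ zᵢ(Kᵢ−1)/(1+V/F(Kᵢ−1)) = 0.
Check two-phase: ΣzᵢKᵢ = 1.2416 > 1 and Σzᵢ/Kᵢ = 1.3271 > 1, so g(0) = 0.2416 > 0 and g(1) = -0.3271 < 0.
Iterate (Newton) starting at V/F = 0.5:
  V/F = 0.5000: g = -0.01097, g' = -0.4845 → V/F = 0.4774
  V/F = 0.4774: g = -0.00004, g' = -0.4808 → V/F = 0.4773
Converged at V/F = 0.4773.
Compositions from xᵢ = zᵢ/(1+V/F(Kᵢ−1)), yᵢ = Kᵢxᵢ:
  ethyl acetate: x = 0.3535, y = 0.6887
  toluene: x = 0.1517, y = 0.1144
  p-xylene: x = 0.4947, y = 0.1969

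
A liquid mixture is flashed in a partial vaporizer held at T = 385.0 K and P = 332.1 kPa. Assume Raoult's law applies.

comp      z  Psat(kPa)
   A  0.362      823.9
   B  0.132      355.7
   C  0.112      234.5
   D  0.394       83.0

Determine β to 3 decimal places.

Raoult's law: Kᵢ = Pᵢˢᵃᵗ/P = Pᵢˢᵃᵗ/332.1.
  K_A = 823.9/332.1 = 2.48088, K_B = 355.7/332.1 = 1.07106, K_C = 234.5/332.1 = 0.70611, K_D = 83.0/332.1 = 0.24992
Let β = V/F and solve Σ zᵢ(Kᵢ−1)/(1+β(Kᵢ−1)) = 0.
g(0) = ΣzᵢKᵢ − 1 = 0.217 and g(1) = 1 − Σzᵢ/Kᵢ = -1.004, so a root lies in (0, 1).
Iterate (Newton) starting at β = 0.55:
  β = 0.550: g = -0.2379, g' = -0.898 → β = 0.285
  β = 0.285: g = -0.0257, g' = -0.763 → β = 0.251
  β = 0.251: g = 0.0001, g' = -0.770 → β = 0.252
Converged at β = 0.252.

β = 0.252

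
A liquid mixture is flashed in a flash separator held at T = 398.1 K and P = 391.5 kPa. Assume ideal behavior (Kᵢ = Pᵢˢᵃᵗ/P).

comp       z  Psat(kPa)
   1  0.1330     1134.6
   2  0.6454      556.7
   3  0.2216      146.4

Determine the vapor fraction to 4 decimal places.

ψ = 0.8510

Raoult's law: Kᵢ = Pᵢˢᵃᵗ/P = Pᵢˢᵃᵗ/391.5.
  K_1 = 1134.6/391.5 = 2.898084, K_2 = 556.7/391.5 = 1.421967, K_3 = 146.4/391.5 = 0.373946
Newton iteration, ψ⁰ = 0.5:
  ψ = 0.5000: g = 0.15246, g' = -0.3885 → ψ = 0.8924
  ψ = 0.8924: g = -0.02282, g' = -0.5726 → ψ = 0.8526
  ψ = 0.8526: g = -0.00084, g' = -0.5316 → ψ = 0.8510
Converged at ψ = 0.8510.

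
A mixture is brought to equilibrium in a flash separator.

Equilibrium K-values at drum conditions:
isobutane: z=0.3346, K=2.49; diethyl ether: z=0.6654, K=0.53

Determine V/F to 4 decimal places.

V/F = 0.2653

Material balance + equilibrium reduce to Σ zᵢ(Kᵢ−1)/(1+V/F(Kᵢ−1)) = 0.
Check two-phase: ΣzᵢKᵢ = 1.1858 > 1 and Σzᵢ/Kᵢ = 1.3898 > 1, so g(0) = 0.1858 > 0 and g(1) = -0.3898 < 0.
Binary case is linear: z₁(K₁−1)(1+V/F(K₂−1)) + z₂(K₂−1)(1+V/F(K₁−1)) = 0
⇒ V/F = [z₁(K₁−1)+z₂(K₂−1)] / [−(K₁−1)(K₂−1)] = 0.18582/0.70030 = 0.2653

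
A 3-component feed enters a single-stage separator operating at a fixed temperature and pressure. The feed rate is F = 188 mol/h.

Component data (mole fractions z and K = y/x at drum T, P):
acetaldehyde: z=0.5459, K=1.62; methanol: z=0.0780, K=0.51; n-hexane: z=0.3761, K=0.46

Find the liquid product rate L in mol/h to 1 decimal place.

Rachford–Rice: g(β) = Σ zᵢ(Kᵢ−1)/(1+β(Kᵢ−1)) = 0.
Check two-phase: ΣzᵢKᵢ = 1.0971 > 1 and Σzᵢ/Kᵢ = 1.3075 > 1, so g(0) = 0.0971 > 0 and g(1) = -0.3075 < 0.
Iterate (Newton) starting at β = 0.5:
  β = 0.5000: g = -0.07047, g' = -0.3609 → β = 0.3048
  β = 0.3048: g = -0.00336, g' = -0.3315 → β = 0.2946
Converged at β = 0.2946.
Then V = β·F = 0.2946·188 = 55.4 mol/h and L = F − V = 132.6 mol/h.

L = 132.6 mol/h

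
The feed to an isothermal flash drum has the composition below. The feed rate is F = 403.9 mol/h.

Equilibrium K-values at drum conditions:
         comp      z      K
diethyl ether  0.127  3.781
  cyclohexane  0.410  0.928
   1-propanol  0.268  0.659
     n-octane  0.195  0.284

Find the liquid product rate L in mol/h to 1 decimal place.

L = 362.6 mol/h

Material balance + equilibrium reduce to Σ zᵢ(Kᵢ−1)/(1+ψ(Kᵢ−1)) = 0.
g(0) = ΣzᵢKᵢ − 1 = 0.093 and g(1) = 1 − Σzᵢ/Kᵢ = -0.569, so a root lies in (0, 1).
Newton iteration, ψ⁰ = 0.5:
  ψ = 0.500: g = -0.2105, g' = -0.462 → ψ = 0.044
  ψ = 0.044: g = 0.0478, g' = -0.919 → ψ = 0.096
  ψ = 0.096: g = 0.0044, g' = -0.762 → ψ = 0.102
Converged at ψ = 0.102.
Then V = ψ·F = 0.1021·403.9 = 41.3 mol/h and L = F − V = 362.6 mol/h.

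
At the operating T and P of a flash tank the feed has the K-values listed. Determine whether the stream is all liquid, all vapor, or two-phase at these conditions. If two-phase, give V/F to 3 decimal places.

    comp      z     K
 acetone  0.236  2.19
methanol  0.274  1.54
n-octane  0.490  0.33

ΣzᵢKᵢ = 1.101; Σzᵢ/Kᵢ = 1.771.
Both exceed 1, so a two-phase solution exists.
Newton–Raphson from ψ = 0.5:
  ψ = 0.500: g = -0.2011, g' = -0.678 → ψ = 0.204
  ψ = 0.204: g = -0.0207, g' = -0.576 → ψ = 0.168
Converged at ψ = 0.168.

two-phase, V/F = 0.168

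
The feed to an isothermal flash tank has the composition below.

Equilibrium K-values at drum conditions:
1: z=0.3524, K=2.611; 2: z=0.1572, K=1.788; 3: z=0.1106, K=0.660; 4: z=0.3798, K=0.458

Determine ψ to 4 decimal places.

ψ = 0.6375

Material balance + equilibrium reduce to Σ zᵢ(Kᵢ−1)/(1+ψ(Kᵢ−1)) = 0.
Check two-phase: ΣzᵢKᵢ = 1.4481 > 1 and Σzᵢ/Kᵢ = 1.2197 > 1, so g(0) = 0.4481 > 0 and g(1) = -0.2197 < 0.
Iterate (Newton) starting at ψ = 0.42:
  ψ = 0.4200: g = 0.12129, g' = -0.5849 → ψ = 0.6274
  ψ = 0.6274: g = 0.00553, g' = -0.5468 → ψ = 0.6375
Converged at ψ = 0.6375.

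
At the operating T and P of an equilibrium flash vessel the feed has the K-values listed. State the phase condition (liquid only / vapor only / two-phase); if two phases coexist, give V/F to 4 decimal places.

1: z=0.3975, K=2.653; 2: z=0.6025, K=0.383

two-phase, V/F = 0.2798

ΣzᵢKᵢ = 1.2853; Σzᵢ/Kᵢ = 1.7229.
Both exceed 1, so a two-phase solution exists.
Material balance + equilibrium reduce to Σ zᵢ(Kᵢ−1)/(1+ψ(Kᵢ−1)) = 0.
Binary case is linear: z₁(K₁−1)(1+ψ(K₂−1)) + z₂(K₂−1)(1+ψ(K₁−1)) = 0
⇒ ψ = [z₁(K₁−1)+z₂(K₂−1)] / [−(K₁−1)(K₂−1)] = 0.28532/1.01990 = 0.2798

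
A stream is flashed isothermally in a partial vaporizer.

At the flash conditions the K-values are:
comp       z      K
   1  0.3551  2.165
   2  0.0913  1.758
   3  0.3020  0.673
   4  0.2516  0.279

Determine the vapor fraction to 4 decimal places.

ψ = 0.3399

Material balance + equilibrium reduce to Σ zᵢ(Kᵢ−1)/(1+ψ(Kᵢ−1)) = 0.
g(0) = ΣzᵢKᵢ − 1 = 0.2027 and g(1) = 1 − Σzᵢ/Kᵢ = -0.5665, so a root lies in (0, 1).
Iterate (Newton) starting at ψ = 0.5:
  ψ = 0.5000: g = -0.09012, g' = -0.5860 → ψ = 0.3462
  ψ = 0.3462: g = -0.00350, g' = -0.5510 → ψ = 0.3399
Converged at ψ = 0.3399.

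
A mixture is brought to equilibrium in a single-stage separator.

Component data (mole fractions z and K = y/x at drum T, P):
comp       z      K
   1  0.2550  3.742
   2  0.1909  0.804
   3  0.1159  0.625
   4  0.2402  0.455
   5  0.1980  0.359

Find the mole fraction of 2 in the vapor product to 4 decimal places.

Rachford–Rice: g(β) = Σ zᵢ(Kᵢ−1)/(1+β(Kᵢ−1)) = 0.
Feasibility: ΣzᵢKᵢ = 1.3605, Σzᵢ/Kᵢ = 1.5705 — both > 1, two phases present.
Iterate (Newton) starting at β = 0.5:
  β = 0.5000: g = -0.16680, g' = -0.6857 → β = 0.2568
  β = 0.2568: g = 0.01870, g' = -0.9014 → β = 0.2775
  β = 0.2775: g = 0.00037, g' = -0.8662 → β = 0.2779
Converged at β = 0.2779.
Compositions from xᵢ = zᵢ/(1+β(Kᵢ−1)), yᵢ = Kᵢxᵢ:
  1: x = 0.1447, y = 0.5415
  2: x = 0.2019, y = 0.1623
  3: x = 0.1294, y = 0.0809
  4: x = 0.2831, y = 0.1288
  5: x = 0.2409, y = 0.0865

y_2 = 0.1623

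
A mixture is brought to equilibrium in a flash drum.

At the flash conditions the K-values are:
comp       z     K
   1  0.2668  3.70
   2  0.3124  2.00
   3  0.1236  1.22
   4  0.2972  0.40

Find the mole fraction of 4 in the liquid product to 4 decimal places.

Material balance + equilibrium reduce to Σ zᵢ(Kᵢ−1)/(1+V/F(Kᵢ−1)) = 0.
g(0) = ΣzᵢKᵢ − 1 = 0.8816 and g(1) = 1 − Σzᵢ/Kᵢ = -0.0726, so a root lies in (0, 1).
Iterate (Newton) starting at V/F = 0.66:
  V/F = 0.6600: g = 0.17564, g' = -0.6625 → V/F = 0.9251
  V/F = 0.9251: g = -0.00997, g' = -0.7879 → V/F = 0.9125
  V/F = 0.9125: g = -0.00009, g' = -0.7742 → V/F = 0.9124
Converged at V/F = 0.9124.
Compositions from xᵢ = zᵢ/(1+V/F(Kᵢ−1)), yᵢ = Kᵢxᵢ:
  1: x = 0.0770, y = 0.2850
  2: x = 0.1634, y = 0.3267
  3: x = 0.1029, y = 0.1256
  4: x = 0.6567, y = 0.2627

x_4 = 0.6567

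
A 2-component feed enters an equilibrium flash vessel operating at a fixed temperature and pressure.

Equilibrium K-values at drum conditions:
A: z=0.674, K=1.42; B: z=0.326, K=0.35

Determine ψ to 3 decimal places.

Rachford–Rice: g(ψ) = Σ zᵢ(Kᵢ−1)/(1+ψ(Kᵢ−1)) = 0.
Check two-phase: ΣzᵢKᵢ = 1.071 > 1 and Σzᵢ/Kᵢ = 1.406 > 1, so g(0) = 0.071 > 0 and g(1) = -0.406 < 0.
Binary case is linear: z₁(K₁−1)(1+ψ(K₂−1)) + z₂(K₂−1)(1+ψ(K₁−1)) = 0
⇒ ψ = [z₁(K₁−1)+z₂(K₂−1)] / [−(K₁−1)(K₂−1)] = 0.0712/0.2730 = 0.261

ψ = 0.261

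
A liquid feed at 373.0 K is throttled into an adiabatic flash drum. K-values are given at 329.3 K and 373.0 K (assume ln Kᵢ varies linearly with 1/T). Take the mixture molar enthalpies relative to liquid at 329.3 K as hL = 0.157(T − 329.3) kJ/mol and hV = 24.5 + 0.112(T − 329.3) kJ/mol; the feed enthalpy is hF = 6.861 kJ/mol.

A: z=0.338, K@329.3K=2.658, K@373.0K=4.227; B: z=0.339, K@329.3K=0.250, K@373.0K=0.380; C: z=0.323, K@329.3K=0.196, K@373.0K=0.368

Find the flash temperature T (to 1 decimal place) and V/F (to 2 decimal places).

T = 346.8 K, V/F = 0.17

Adiabatic flash: solve Rachford–Rice at each trial T, then check hF = ψ·hV(T) + (1−ψ)·hL(T).
  T = 329.3 K: K = (2.658, 0.250, 0.196), RR gives ψ = 0.036, H_out = 0.884 kJ/mol
  T = 373.0 K: K = (4.227, 0.380, 0.368), RR gives ψ = 0.335, H_out = 14.407 kJ/mol
  T = 351.1 K: K = (3.399, 0.312, 0.274), RR gives ψ = 0.202, H_out = 8.180 kJ/mol
  T = 340.2 K: K = (3.018, 0.280, 0.233), RR gives ψ = 0.127, H_out = 4.757 kJ/mol
  T = 345.6 K: K = (3.204, 0.296, 0.253), RR gives ψ = 0.166, H_out = 6.495 kJ/mol
  T = 348.4 K: K = (3.302, 0.304, 0.263), RR gives ψ = 0.185, H_out = 7.362 kJ/mol
  T = 347.0 K: K = (3.253, 0.300, 0.258), RR gives ψ = 0.175, H_out = 6.931 kJ/mol
Linear interpolation between T = 345.6 (H_out = 6.495) and T = 347.0 (H_out = 6.931) on hF = 6.861 gives T ≈ 346.8 K, at which ψ = 0.17.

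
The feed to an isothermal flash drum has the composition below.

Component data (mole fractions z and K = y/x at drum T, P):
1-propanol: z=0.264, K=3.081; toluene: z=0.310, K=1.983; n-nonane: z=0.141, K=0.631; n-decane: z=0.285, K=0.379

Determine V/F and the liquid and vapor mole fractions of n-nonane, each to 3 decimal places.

V/F = 0.731, x_n-nonane = 0.193, y_n-nonane = 0.122

Rachford–Rice: g(V/F) = Σ zᵢ(Kᵢ−1)/(1+V/F(Kᵢ−1)) = 0.
Check two-phase: ΣzᵢKᵢ = 1.625 > 1 and Σzᵢ/Kᵢ = 1.217 > 1, so g(0) = 0.625 > 0 and g(1) = -0.217 < 0.
Newton–Raphson from V/F = 0.59:
  V/F = 0.590: g = 0.0936, g' = -0.655 → V/F = 0.733
  V/F = 0.733: g = -0.0014, g' = -0.687 → V/F = 0.731
Converged at V/F = 0.731.
Compositions from xᵢ = zᵢ/(1+V/F(Kᵢ−1)), yᵢ = Kᵢxᵢ:
  1-propanol: x = 0.105, y = 0.323
  toluene: x = 0.180, y = 0.358
  n-nonane: x = 0.193, y = 0.122
  n-decane: x = 0.522, y = 0.198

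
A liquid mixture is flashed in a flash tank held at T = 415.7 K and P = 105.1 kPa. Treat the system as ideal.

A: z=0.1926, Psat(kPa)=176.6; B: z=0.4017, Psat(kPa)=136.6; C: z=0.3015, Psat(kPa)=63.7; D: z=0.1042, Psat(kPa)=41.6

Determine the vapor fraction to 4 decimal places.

ψ = 0.3367

Raoult's law: Kᵢ = Pᵢˢᵃᵗ/P = Pᵢˢᵃᵗ/105.1.
  K_A = 176.6/105.1 = 1.680304, K_B = 136.6/105.1 = 1.299715, K_C = 63.7/105.1 = 0.606089, K_D = 41.6/105.1 = 0.395814
Let ψ = V/F and solve Σ zᵢ(Kᵢ−1)/(1+ψ(Kᵢ−1)) = 0.
g(0) = ΣzᵢKᵢ − 1 = 0.0697 and g(1) = 1 − Σzᵢ/Kᵢ = -0.1844, so a root lies in (0, 1).
Newton iteration, ψ⁰ = 0.43:
  ψ = 0.4300: g = -0.02001, g' = -0.2189 → ψ = 0.3386
  ψ = 0.3386: g = -0.00039, g' = -0.2110 → ψ = 0.3367
Converged at ψ = 0.3367.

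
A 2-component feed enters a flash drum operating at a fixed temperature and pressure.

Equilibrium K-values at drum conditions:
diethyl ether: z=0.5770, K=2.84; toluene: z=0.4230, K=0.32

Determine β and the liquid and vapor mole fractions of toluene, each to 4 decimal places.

Rachford–Rice: g(β) = Σ zᵢ(Kᵢ−1)/(1+β(Kᵢ−1)) = 0.
g(0) = ΣzᵢKᵢ − 1 = 0.7740 and g(1) = 1 − Σzᵢ/Kᵢ = -0.5250, so a root lies in (0, 1).
Binary case is linear: z₁(K₁−1)(1+β(K₂−1)) + z₂(K₂−1)(1+β(K₁−1)) = 0
⇒ β = [z₁(K₁−1)+z₂(K₂−1)] / [−(K₁−1)(K₂−1)] = 0.77404/1.25120 = 0.6186
Compositions from xᵢ = zᵢ/(1+β(Kᵢ−1)), yᵢ = Kᵢxᵢ:
  diethyl ether: x = 0.2698, y = 0.7663
  toluene: x = 0.7302, y = 0.2337

β = 0.6186, x_toluene = 0.7302, y_toluene = 0.2337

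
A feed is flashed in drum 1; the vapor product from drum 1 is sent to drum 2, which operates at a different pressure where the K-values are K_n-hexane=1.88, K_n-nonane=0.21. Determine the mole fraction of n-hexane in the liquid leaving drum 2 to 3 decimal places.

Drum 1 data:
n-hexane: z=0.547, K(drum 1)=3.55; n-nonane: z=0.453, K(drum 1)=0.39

x_n-hexane (drum 2) = 0.473

Drum 1:
Binary case is linear: z₁(K₁−1)(1+ψ₁(K₂−1)) + z₂(K₂−1)(1+ψ₁(K₁−1)) = 0
⇒ ψ₁ = [z₁(K₁−1)+z₂(K₂−1)] / [−(K₁−1)(K₂−1)] = 1.1185/1.5555 = 0.719
Drum-1 compositions:
  n-hexane: x = 0.193, y = 0.685
  n-nonane: x = 0.807, y = 0.315
Drum-2 feed = drum-1 vapor: z₂ = (0.6853, 0.3147).
Drum 2:
Newton–Raphson from ψ₂ = 0.5:
  ψ₂ = 0.500: g = 0.0078, g' = -0.793 → ψ₂ = 0.510
Converged at ψ₂ = 0.510.
  n-hexane: x = 0.473, y = 0.889
  n-nonane: x = 0.527, y = 0.111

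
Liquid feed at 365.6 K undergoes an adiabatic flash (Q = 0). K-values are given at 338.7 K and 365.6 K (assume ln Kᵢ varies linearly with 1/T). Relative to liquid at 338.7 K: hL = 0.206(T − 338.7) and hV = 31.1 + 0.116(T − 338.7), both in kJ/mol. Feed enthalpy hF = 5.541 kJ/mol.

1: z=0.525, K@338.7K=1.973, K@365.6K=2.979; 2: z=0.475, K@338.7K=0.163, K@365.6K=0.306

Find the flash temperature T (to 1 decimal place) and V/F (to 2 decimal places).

T = 340.3 K, V/F = 0.17

Adiabatic flash: solve Rachford–Rice at each trial T, then check hF = ψ·hV(T) + (1−ψ)·hL(T).
  T = 338.7 K: K = (1.973, 0.163), RR gives ψ = 0.139, H_out = 4.325 kJ/mol
  T = 365.6 K: K = (2.979, 0.306), RR gives ψ = 0.516, H_out = 20.353 kJ/mol
  T = 352.1 K: K = (2.442, 0.226), RR gives ψ = 0.349, H_out = 13.182 kJ/mol
  T = 345.4 K: K = (2.199, 0.192), RR gives ψ = 0.254, H_out = 9.129 kJ/mol
  T = 342.0 K: K = (2.083, 0.177), RR gives ψ = 0.199, H_out = 6.814 kJ/mol
  T = 340.4 K: K = (2.029, 0.170), RR gives ψ = 0.171, H_out = 5.642 kJ/mol
Linear interpolation between T = 338.7 (H_out = 4.325) and T = 340.4 (H_out = 5.642) on hF = 5.541 gives T ≈ 340.3 K, at which ψ = 0.17.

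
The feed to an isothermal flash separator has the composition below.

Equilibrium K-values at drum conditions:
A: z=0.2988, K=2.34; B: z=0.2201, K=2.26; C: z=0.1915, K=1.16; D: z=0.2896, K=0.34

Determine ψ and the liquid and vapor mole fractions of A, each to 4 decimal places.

ψ = 0.7377, x_A = 0.1503, y_A = 0.3516

Let ψ = V/F and solve Σ zᵢ(Kᵢ−1)/(1+ψ(Kᵢ−1)) = 0.
Feasibility: ΣzᵢKᵢ = 1.5172, Σzᵢ/Kᵢ = 1.2419 — both > 1, two phases present.
Iterate (Newton) starting at ψ = 0.5:
  ψ = 0.5000: g = 0.15299, g' = -0.6091 → ψ = 0.7512
  ψ = 0.7512: g = -0.00969, g' = -0.7256 → ψ = 0.7378
  ψ = 0.7378: g = -0.00009, g' = -0.7127 → ψ = 0.7377
Converged at ψ = 0.7377.
Compositions from xᵢ = zᵢ/(1+ψ(Kᵢ−1)), yᵢ = Kᵢxᵢ:
  A: x = 0.1503, y = 0.3516
  B: x = 0.1141, y = 0.2578
  C: x = 0.1713, y = 0.1987
  D: x = 0.5644, y = 0.1919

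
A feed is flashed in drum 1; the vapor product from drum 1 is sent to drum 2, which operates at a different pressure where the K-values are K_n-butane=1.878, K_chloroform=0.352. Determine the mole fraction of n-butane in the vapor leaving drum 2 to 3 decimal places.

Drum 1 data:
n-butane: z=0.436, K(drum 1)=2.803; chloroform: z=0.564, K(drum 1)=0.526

y_n-butane (drum 2) = 0.797

Drum 1:
Material balance + equilibrium reduce to Σ zᵢ(Kᵢ−1)/(1+ψ₁(Kᵢ−1)) = 0.
Feasibility: ΣzᵢKᵢ = 1.519, Σzᵢ/Kᵢ = 1.228 — both > 1, two phases present.
Binary case is linear: z₁(K₁−1)(1+ψ₁(K₂−1)) + z₂(K₂−1)(1+ψ₁(K₁−1)) = 0
⇒ ψ₁ = [z₁(K₁−1)+z₂(K₂−1)] / [−(K₁−1)(K₂−1)] = 0.5188/0.8546 = 0.607
Drum-1 compositions:
  n-butane: x = 0.208, y = 0.583
  chloroform: x = 0.792, y = 0.417
Drum-2 feed = drum-1 vapor: z₂ = (0.5835, 0.4165).
Drum 2:
Material balance + equilibrium reduce to Σ zᵢ(Kᵢ−1)/(1+ψ₂(Kᵢ−1)) = 0.
Feasibility: ΣzᵢKᵢ = 1.242, Σzᵢ/Kᵢ = 1.494 — both > 1, two phases present.
Binary case is linear: z₁(K₁−1)(1+ψ₂(K₂−1)) + z₂(K₂−1)(1+ψ₂(K₁−1)) = 0
⇒ ψ₂ = [z₁(K₁−1)+z₂(K₂−1)] / [−(K₁−1)(K₂−1)] = 0.2424/0.5689 = 0.426
  n-butane: x = 0.425, y = 0.797
  chloroform: x = 0.575, y = 0.203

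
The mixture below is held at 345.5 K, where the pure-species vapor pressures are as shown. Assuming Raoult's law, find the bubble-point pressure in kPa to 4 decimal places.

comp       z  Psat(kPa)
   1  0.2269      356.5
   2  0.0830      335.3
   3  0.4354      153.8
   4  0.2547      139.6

Pbub = 211.2404 kPa

At the bubble point ψ → 0, so ΣzᵢKᵢ = 1 with Kᵢ = Pᵢˢᵃᵗ/P ⇒ P = ΣzᵢPᵢˢᵃᵗ.
P = 0.2269·356.5 + 0.0830·335.3 + 0.4354·153.8 + 0.2547·139.6 = 211.2404 kPa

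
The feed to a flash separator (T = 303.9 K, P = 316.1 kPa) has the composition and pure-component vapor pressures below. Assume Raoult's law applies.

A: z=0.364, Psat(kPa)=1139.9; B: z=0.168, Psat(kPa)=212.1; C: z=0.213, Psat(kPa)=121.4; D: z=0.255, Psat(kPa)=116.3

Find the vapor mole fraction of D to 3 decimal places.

Raoult's law: Kᵢ = Pᵢˢᵃᵗ/P = Pᵢˢᵃᵗ/316.1.
  K_A = 1139.9/316.1 = 3.60614, K_B = 212.1/316.1 = 0.67099, K_C = 121.4/316.1 = 0.38406, K_D = 116.3/316.1 = 0.36792
Material balance + equilibrium reduce to Σ zᵢ(Kᵢ−1)/(1+β(Kᵢ−1)) = 0.
Check two-phase: ΣzᵢKᵢ = 1.601 > 1 and Σzᵢ/Kᵢ = 1.599 > 1, so g(0) = 0.601 > 0 and g(1) = -0.599 < 0.
Newton iteration, β⁰ = 0.51:
  β = 0.510: g = -0.0883, g' = -0.876 → β = 0.409
  β = 0.409: g = 0.0024, g' = -0.933 → β = 0.412
Converged at β = 0.412.
Compositions from xᵢ = zᵢ/(1+β(Kᵢ−1)), yᵢ = Kᵢxᵢ:
  A: x = 0.176, y = 0.633
  B: x = 0.194, y = 0.130
  C: x = 0.285, y = 0.110
  D: x = 0.345, y = 0.127

y_D = 0.127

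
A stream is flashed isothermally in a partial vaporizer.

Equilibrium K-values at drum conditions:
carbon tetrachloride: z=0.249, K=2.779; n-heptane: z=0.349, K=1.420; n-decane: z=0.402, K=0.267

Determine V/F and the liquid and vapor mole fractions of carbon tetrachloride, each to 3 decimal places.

V/F = 0.356, x_carbon tetrachloride = 0.152, y_carbon tetrachloride = 0.424

Material balance + equilibrium reduce to Σ zᵢ(Kᵢ−1)/(1+V/F(Kᵢ−1)) = 0.
Check two-phase: ΣzᵢKᵢ = 1.295 > 1 and Σzᵢ/Kᵢ = 1.841 > 1, so g(0) = 0.295 > 0 and g(1) = -0.841 < 0.
Iterate (Newton) starting at V/F = 0.5:
  V/F = 0.500: g = -0.1096, g' = -0.801 → V/F = 0.363
  V/F = 0.363: g = -0.0053, g' = -0.738 → V/F = 0.356
Converged at V/F = 0.356.
Compositions from xᵢ = zᵢ/(1+V/F(Kᵢ−1)), yᵢ = Kᵢxᵢ:
  carbon tetrachloride: x = 0.152, y = 0.424
  n-heptane: x = 0.304, y = 0.431
  n-decane: x = 0.544, y = 0.145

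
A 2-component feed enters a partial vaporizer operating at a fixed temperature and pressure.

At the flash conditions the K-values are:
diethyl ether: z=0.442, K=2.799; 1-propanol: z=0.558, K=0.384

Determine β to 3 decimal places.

β = 0.407

Binary case is linear: z₁(K₁−1)(1+β(K₂−1)) + z₂(K₂−1)(1+β(K₁−1)) = 0
⇒ β = [z₁(K₁−1)+z₂(K₂−1)] / [−(K₁−1)(K₂−1)] = 0.4514/1.1082 = 0.407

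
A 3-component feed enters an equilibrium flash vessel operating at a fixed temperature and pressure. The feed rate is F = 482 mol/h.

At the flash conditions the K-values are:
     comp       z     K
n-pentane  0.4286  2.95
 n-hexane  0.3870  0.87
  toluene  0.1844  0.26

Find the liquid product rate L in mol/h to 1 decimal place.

Rachford–Rice: g(V/F) = Σ zᵢ(Kᵢ−1)/(1+V/F(Kᵢ−1)) = 0.
Check two-phase: ΣzᵢKᵢ = 1.6490 > 1 and Σzᵢ/Kᵢ = 1.2993 > 1, so g(0) = 0.6490 > 0 and g(1) = -0.2993 < 0.
Newton–Raphson from V/F = 0.5:
  V/F = 0.5000: g = 0.15277, g' = -0.6797 → V/F = 0.7248
  V/F = 0.7248: g = -0.00351, g' = -0.7575 → V/F = 0.7201
Converged at V/F = 0.7201.
Then V = V/F·F = 0.7201·482 = 347.1 mol/h and L = F − V = 134.9 mol/h.

L = 134.9 mol/h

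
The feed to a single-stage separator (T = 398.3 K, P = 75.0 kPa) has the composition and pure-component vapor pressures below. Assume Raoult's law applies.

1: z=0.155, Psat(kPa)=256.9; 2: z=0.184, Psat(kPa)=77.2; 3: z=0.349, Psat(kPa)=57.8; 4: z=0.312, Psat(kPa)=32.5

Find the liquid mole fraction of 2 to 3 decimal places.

Raoult's law: Kᵢ = Pᵢˢᵃᵗ/P = Pᵢˢᵃᵗ/75.0.
  K_1 = 256.9/75.0 = 3.42533, K_2 = 77.2/75.0 = 1.02933, K_3 = 57.8/75.0 = 0.77067, K_4 = 32.5/75.0 = 0.43333
Iterate (Newton) starting at V/F = 0.6:
  V/F = 0.600: g = -0.2023, g' = -0.406 → V/F = 0.102
  V/F = 0.102: g = 0.0372, g' = -0.718 → V/F = 0.154
  V/F = 0.154: g = 0.0026, g' = -0.624 → V/F = 0.158
Converged at V/F = 0.158.
Compositions from xᵢ = zᵢ/(1+V/F(Kᵢ−1)), yᵢ = Kᵢxᵢ:
  1: x = 0.112, y = 0.384
  2: x = 0.183, y = 0.189
  3: x = 0.362, y = 0.279
  4: x = 0.343, y = 0.148

x_2 = 0.183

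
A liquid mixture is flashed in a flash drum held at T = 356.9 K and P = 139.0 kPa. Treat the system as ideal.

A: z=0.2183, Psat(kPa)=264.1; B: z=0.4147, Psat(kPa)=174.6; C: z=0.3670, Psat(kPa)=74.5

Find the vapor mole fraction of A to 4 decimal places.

y_A = 0.2803

Raoult's law: Kᵢ = Pᵢˢᵃᵗ/P = Pᵢˢᵃᵗ/139.0.
  K_A = 264.1/139.0 = 1.900000, K_B = 174.6/139.0 = 1.256115, K_C = 74.5/139.0 = 0.535971
Material balance + equilibrium reduce to Σ zᵢ(Kᵢ−1)/(1+ψ(Kᵢ−1)) = 0.
g(0) = ΣzᵢKᵢ − 1 = 0.1324 and g(1) = 1 − Σzᵢ/Kᵢ = -0.1298, so a root lies in (0, 1).
Newton iteration, ψ⁰ = 0.5:
  ψ = 0.5000: g = 0.00790, g' = -0.2395 → ψ = 0.5330
  ψ = 0.5330: g = -0.00003, g' = -0.2413 → ψ = 0.5329
Converged at ψ = 0.5329.
Compositions from xᵢ = zᵢ/(1+ψ(Kᵢ−1)), yᵢ = Kᵢxᵢ:
  A: x = 0.1475, y = 0.2803
  B: x = 0.3649, y = 0.4584
  C: x = 0.4876, y = 0.2613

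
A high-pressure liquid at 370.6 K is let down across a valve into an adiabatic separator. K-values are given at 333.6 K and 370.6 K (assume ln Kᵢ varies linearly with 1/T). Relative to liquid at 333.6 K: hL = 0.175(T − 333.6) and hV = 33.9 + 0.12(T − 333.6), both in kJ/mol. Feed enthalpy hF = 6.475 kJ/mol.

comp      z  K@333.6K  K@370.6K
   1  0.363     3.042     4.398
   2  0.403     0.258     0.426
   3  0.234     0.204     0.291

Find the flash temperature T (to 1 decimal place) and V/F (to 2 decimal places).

Adiabatic flash: solve Rachford–Rice at each trial T, then check hF = ψ·hV(T) + (1−ψ)·hL(T).
  T = 333.6 K: K = (3.042, 0.258, 0.204), RR gives ψ = 0.164, H_out = 5.575 kJ/mol
  T = 370.6 K: K = (4.398, 0.426, 0.291), RR gives ψ = 0.393, H_out = 18.984 kJ/mol
  T = 352.1 K: K = (3.693, 0.336, 0.246), RR gives ψ = 0.284, H_out = 12.566 kJ/mol
  T = 342.9 K: K = (3.362, 0.296, 0.225), RR gives ψ = 0.227, H_out = 9.210 kJ/mol
  T = 338.2 K: K = (3.199, 0.276, 0.214), RR gives ψ = 0.196, H_out = 7.412 kJ/mol
  T = 335.9 K: K = (3.120, 0.267, 0.209), RR gives ψ = 0.181, H_out = 6.504 kJ/mol
Linear interpolation between T = 333.6 (H_out = 5.575) and T = 335.9 (H_out = 6.504) on hF = 6.475 gives T ≈ 335.8 K, at which ψ = 0.18.

T = 335.8 K, V/F = 0.18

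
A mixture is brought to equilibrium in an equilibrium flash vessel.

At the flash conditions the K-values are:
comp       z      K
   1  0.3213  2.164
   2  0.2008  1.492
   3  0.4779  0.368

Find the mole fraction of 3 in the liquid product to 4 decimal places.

x_3 = 0.5822

Rachford–Rice: g(β) = Σ zᵢ(Kᵢ−1)/(1+β(Kᵢ−1)) = 0.
Check two-phase: ΣzᵢKᵢ = 1.1708 > 1 and Σzᵢ/Kᵢ = 1.5817 > 1, so g(0) = 0.1708 > 0 and g(1) = -0.5817 < 0.
Newton iteration, β⁰ = 0.35:
  β = 0.3500: g = -0.03780, g' = -0.5699 → β = 0.2837
  β = 0.2837: g = -0.00015, g' = -0.5668 → β = 0.2834
Converged at β = 0.2834.
Compositions from xᵢ = zᵢ/(1+β(Kᵢ−1)), yᵢ = Kᵢxᵢ:
  1: x = 0.2416, y = 0.5228
  2: x = 0.1762, y = 0.2629
  3: x = 0.5822, y = 0.2142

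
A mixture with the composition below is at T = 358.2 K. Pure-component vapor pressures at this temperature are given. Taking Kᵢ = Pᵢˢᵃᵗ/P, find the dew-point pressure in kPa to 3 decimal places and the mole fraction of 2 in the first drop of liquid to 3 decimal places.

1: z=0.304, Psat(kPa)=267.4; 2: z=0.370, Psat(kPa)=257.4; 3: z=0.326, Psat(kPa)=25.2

Pdew = 64.471 kPa, x_2 = 0.093

At the dew point ψ → 1, so Σzᵢ/Kᵢ = 1 with Kᵢ = Pᵢˢᵃᵗ/P ⇒ 1/P = Σzᵢ/Pᵢˢᵃᵗ.
1/P = 0.304/267.4 + 0.370/257.4 + 0.326/25.2 = 0.015511 ⇒ P = 64.471 kPa
xᵢ = zᵢP/Pᵢˢᵃᵗ ⇒ x_2 = 0.370·64.471/257.4 = 0.093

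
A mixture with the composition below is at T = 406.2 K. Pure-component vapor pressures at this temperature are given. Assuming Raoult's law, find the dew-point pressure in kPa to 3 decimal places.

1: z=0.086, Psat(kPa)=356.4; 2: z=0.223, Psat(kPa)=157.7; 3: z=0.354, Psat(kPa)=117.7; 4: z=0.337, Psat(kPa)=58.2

At the dew point ψ → 1, so Σzᵢ/Kᵢ = 1 with Kᵢ = Pᵢˢᵃᵗ/P ⇒ 1/P = Σzᵢ/Pᵢˢᵃᵗ.
1/P = 0.086/356.4 + 0.223/157.7 + 0.354/117.7 + 0.337/58.2 = 0.010453 ⇒ P = 95.663 kPa

Pdew = 95.663 kPa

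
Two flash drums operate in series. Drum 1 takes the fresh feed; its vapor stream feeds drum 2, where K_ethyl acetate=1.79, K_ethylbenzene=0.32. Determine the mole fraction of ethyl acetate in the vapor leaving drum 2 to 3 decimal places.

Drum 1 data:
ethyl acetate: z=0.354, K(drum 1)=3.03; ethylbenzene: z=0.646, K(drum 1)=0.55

Drum 1:
Let ψ₁ = V/F and solve Σ zᵢ(Kᵢ−1)/(1+ψ₁(Kᵢ−1)) = 0.
g(0) = ΣzᵢKᵢ − 1 = 0.428 and g(1) = 1 − Σzᵢ/Kᵢ = -0.291, so a root lies in (0, 1).
Binary case is linear: z₁(K₁−1)(1+ψ₁(K₂−1)) + z₂(K₂−1)(1+ψ₁(K₁−1)) = 0
⇒ ψ₁ = [z₁(K₁−1)+z₂(K₂−1)] / [−(K₁−1)(K₂−1)] = 0.4279/0.9135 = 0.468
Drum-1 compositions:
  ethyl acetate: x = 0.181, y = 0.550
  ethylbenzene: x = 0.819, y = 0.450
Drum-2 feed = drum-1 vapor: z₂ = (0.5498, 0.4502).
Drum 2:
Newton iteration, ψ₂⁰ = 0.41:
  ψ₂ = 0.410: g = -0.0964, g' = -0.596 → ψ₂ = 0.248
  ψ₂ = 0.248: g = -0.0052, g' = -0.541 → ψ₂ = 0.239
Converged at ψ₂ = 0.239.
  ethyl acetate: x = 0.463, y = 0.828
  ethylbenzene: x = 0.537, y = 0.172

y_ethyl acetate (drum 2) = 0.828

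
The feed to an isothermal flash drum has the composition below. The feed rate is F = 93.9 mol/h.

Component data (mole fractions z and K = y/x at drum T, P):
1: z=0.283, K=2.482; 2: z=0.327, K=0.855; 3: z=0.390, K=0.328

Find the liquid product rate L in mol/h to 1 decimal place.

L = 79.3 mol/h

Let ψ = V/F and solve Σ zᵢ(Kᵢ−1)/(1+ψ(Kᵢ−1)) = 0.
Check two-phase: ΣzᵢKᵢ = 1.110 > 1 and Σzᵢ/Kᵢ = 1.686 > 1, so g(0) = 0.110 > 0 and g(1) = -0.686 < 0.
Newton–Raphson from ψ = 0.66:
  ψ = 0.660: g = -0.3114, g' = -0.736 → ψ = 0.237
  ψ = 0.237: g = -0.0504, g' = -0.597 → ψ = 0.153
  ψ = 0.153: g = 0.0016, g' = -0.639 → ψ = 0.155
Converged at ψ = 0.155.
Then V = ψ·F = 0.1550·93.9 = 14.6 mol/h and L = F − V = 79.3 mol/h.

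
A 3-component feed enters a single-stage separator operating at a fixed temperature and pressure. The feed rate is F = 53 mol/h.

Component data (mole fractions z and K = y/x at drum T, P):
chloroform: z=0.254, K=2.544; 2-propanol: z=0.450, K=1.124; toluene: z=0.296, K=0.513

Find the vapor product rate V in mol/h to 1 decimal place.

Newton iteration, ψ⁰ = 0.46:
  ψ = 0.460: g = 0.0963, g' = -0.330 → ψ = 0.752
  ψ = 0.752: g = 0.0050, g' = -0.310 → ψ = 0.768
Converged at ψ = 0.768.
Then V = ψ·F = 0.7683·53 = 40.7 mol/h and L = F − V = 12.3 mol/h.

V = 40.7 mol/h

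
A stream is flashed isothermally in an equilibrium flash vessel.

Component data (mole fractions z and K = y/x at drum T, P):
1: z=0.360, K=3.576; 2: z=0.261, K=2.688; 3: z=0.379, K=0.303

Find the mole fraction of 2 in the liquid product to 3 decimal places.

x_2 = 0.118

Newton–Raphson from ψ = 0.5:
  ψ = 0.500: g = 0.2388, g' = -1.109 → ψ = 0.715
  ψ = 0.715: g = -0.0010, g' = -1.181 → ψ = 0.714
Converged at ψ = 0.714.
Compositions from xᵢ = zᵢ/(1+ψ(Kᵢ−1)), yᵢ = Kᵢxᵢ:
  1: x = 0.127, y = 0.453
  2: x = 0.118, y = 0.318
  3: x = 0.755, y = 0.229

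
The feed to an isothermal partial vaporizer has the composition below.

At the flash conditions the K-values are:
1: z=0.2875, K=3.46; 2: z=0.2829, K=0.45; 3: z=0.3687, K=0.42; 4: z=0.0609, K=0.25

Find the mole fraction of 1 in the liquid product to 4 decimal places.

Newton iteration, ψ⁰ = 0.5:
  ψ = 0.5000: g = -0.27173, g' = -0.8464 → ψ = 0.1790
  ψ = 0.1790: g = 0.02711, g' = -1.1442 → ψ = 0.2027
  ψ = 0.2027: g = 0.00066, g' = -1.0901 → ψ = 0.2033
Converged at ψ = 0.2033.
Compositions from xᵢ = zᵢ/(1+ψ(Kᵢ−1)), yᵢ = Kᵢxᵢ:
  1: x = 0.1917, y = 0.6632
  2: x = 0.3185, y = 0.1433
  3: x = 0.4180, y = 0.1755
  4: x = 0.0719, y = 0.0180

x_1 = 0.1917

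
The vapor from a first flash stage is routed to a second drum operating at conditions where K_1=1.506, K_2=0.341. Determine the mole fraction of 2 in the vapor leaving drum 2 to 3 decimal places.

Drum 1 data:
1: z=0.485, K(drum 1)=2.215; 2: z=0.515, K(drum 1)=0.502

y_2 (drum 2) = 0.148

Drum 1:
Binary case is linear: z₁(K₁−1)(1+ψ₁(K₂−1)) + z₂(K₂−1)(1+ψ₁(K₁−1)) = 0
⇒ ψ₁ = [z₁(K₁−1)+z₂(K₂−1)] / [−(K₁−1)(K₂−1)] = 0.3328/0.6051 = 0.550
Drum-1 compositions:
  1: x = 0.291, y = 0.644
  2: x = 0.709, y = 0.356
Drum-2 feed = drum-1 vapor: z₂ = (0.6439, 0.3561).
Drum 2:
Binary case is linear: z₁(K₁−1)(1+ψ₂(K₂−1)) + z₂(K₂−1)(1+ψ₂(K₁−1)) = 0
⇒ ψ₂ = [z₁(K₁−1)+z₂(K₂−1)] / [−(K₁−1)(K₂−1)] = 0.0912/0.3335 = 0.273
  1: x = 0.566, y = 0.852
  2: x = 0.434, y = 0.148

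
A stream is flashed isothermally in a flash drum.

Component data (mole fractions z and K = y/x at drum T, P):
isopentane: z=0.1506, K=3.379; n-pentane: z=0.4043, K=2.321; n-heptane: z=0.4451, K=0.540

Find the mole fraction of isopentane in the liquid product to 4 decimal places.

x_isopentane = 0.0473

Rachford–Rice: g(ψ) = Σ zᵢ(Kᵢ−1)/(1+ψ(Kᵢ−1)) = 0.
Check two-phase: ΣzᵢKᵢ = 1.6876 > 1 and Σzᵢ/Kᵢ = 1.0430 > 1, so g(0) = 0.6876 > 0 and g(1) = -0.0430 < 0.
Newton iteration, ψ⁰ = 0.47:
  ψ = 0.4700: g = 0.23743, g' = -0.6118 → ψ = 0.8581
  ψ = 0.8581: g = 0.02987, g' = -0.5042 → ψ = 0.9173
  ψ = 0.9173: g = -0.00015, g' = -0.5103 → ψ = 0.9170
Converged at ψ = 0.9170.
Compositions from xᵢ = zᵢ/(1+ψ(Kᵢ−1)), yᵢ = Kᵢxᵢ:
  isopentane: x = 0.0473, y = 0.1599
  n-pentane: x = 0.1828, y = 0.4243
  n-heptane: x = 0.7698, y = 0.4157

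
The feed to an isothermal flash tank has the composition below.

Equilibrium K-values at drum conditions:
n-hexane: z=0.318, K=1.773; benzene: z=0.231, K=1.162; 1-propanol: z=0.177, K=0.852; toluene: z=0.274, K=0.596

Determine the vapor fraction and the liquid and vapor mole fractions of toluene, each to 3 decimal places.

ψ = 0.754, x_toluene = 0.394, y_toluene = 0.235

Let ψ = V/F and solve Σ zᵢ(Kᵢ−1)/(1+ψ(Kᵢ−1)) = 0.
Check two-phase: ΣzᵢKᵢ = 1.146 > 1 and Σzᵢ/Kᵢ = 1.046 > 1, so g(0) = 0.146 > 0 and g(1) = -0.046 < 0.
Newton iteration, ψ⁰ = 0.54:
  ψ = 0.540: g = 0.0378, g' = -0.177 → ψ = 0.753
  ψ = 0.753: g = 0.0002, g' = -0.178 → ψ = 0.754
Converged at ψ = 0.754.
Compositions from xᵢ = zᵢ/(1+ψ(Kᵢ−1)), yᵢ = Kᵢxᵢ:
  n-hexane: x = 0.201, y = 0.356
  benzene: x = 0.206, y = 0.239
  1-propanol: x = 0.199, y = 0.170
  toluene: x = 0.394, y = 0.235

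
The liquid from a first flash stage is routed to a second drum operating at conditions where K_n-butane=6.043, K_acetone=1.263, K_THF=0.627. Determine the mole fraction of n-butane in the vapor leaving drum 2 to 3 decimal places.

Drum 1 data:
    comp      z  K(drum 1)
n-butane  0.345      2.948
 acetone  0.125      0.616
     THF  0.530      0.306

Drum 1:
Let ψ₁ = V/F and solve Σ zᵢ(Kᵢ−1)/(1+ψ₁(Kᵢ−1)) = 0.
Check two-phase: ΣzᵢKᵢ = 1.256 > 1 and Σzᵢ/Kᵢ = 2.052 > 1, so g(0) = 0.256 > 0 and g(1) = -1.052 < 0.
Newton–Raphson from ψ₁ = 0.5:
  ψ₁ = 0.500: g = -0.2822, g' = -0.963 → ψ₁ = 0.207
  ψ₁ = 0.207: g = -0.0026, g' = -1.035 → ψ₁ = 0.204
Converged at ψ₁ = 0.204.
Drum-1 compositions:
  n-butane: x = 0.247, y = 0.727
  acetone: x = 0.136, y = 0.084
  THF: x = 0.618, y = 0.189
Drum-2 feed = drum-1 liquid: z₂ = (0.2468, 0.1356, 0.6176).
Drum 2:
Rachford–Rice: g(ψ₂) = Σ zᵢ(Kᵢ−1)/(1+ψ₂(Kᵢ−1)) = 0.
Feasibility: ΣzᵢKᵢ = 2.050, Σzᵢ/Kᵢ = 1.133 — both > 1, two phases present.
Iterate (Newton) starting at ψ₂ = 0.5:
  ψ₂ = 0.500: g = 0.1017, g' = -0.643 → ψ₂ = 0.658
  ψ₂ = 0.658: g = 0.0132, g' = -0.494 → ψ₂ = 0.685
Converged at ψ₂ = 0.685.
  n-butane: x = 0.055, y = 0.335
  acetone: x = 0.115, y = 0.145
  THF: x = 0.830, y = 0.520

y_n-butane (drum 2) = 0.335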